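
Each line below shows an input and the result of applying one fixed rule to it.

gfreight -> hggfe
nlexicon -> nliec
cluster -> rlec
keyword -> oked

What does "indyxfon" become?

The pattern: sort the characters into reverse alphabetical order, then delete the first 3 characters.
For "indyxfon", step one produces "yxonnifd"; step two turns that into "nnifd".

nnifd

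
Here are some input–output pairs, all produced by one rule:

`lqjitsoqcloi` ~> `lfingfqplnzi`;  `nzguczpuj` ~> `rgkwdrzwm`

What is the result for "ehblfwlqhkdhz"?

ewbeyictineha

The pattern: move the last 2 characters to the front (rotate right by 2), then shift every letter 3 places backward in the alphabet (wrapping around).
On "ehblfwlqhkdhz": the first step gives "hzehblfwlqhkd", and the second then gives "ewbeyictineha".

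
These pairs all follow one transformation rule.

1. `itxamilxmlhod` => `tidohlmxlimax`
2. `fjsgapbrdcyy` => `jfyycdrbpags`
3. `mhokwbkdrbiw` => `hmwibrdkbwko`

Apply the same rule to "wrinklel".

The rule is to move the first 2 characters to the end (rotate left by 2), then reverse the string.
"wrinklel" → "inklelwr" → "rwlelkni".

rwlelkni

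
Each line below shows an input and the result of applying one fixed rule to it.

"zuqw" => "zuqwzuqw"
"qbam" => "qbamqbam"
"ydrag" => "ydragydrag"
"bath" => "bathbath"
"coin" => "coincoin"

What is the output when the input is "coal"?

coalcoal

In each case the input is transformed by: write the whole string twice.
For "coal" the result is "coalcoal".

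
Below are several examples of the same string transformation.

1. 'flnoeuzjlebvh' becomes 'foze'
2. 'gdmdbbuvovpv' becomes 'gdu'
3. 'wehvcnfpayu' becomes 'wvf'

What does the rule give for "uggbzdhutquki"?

ubhq

The pattern: delete the last 3 characters, then keep one character in every 3, starting at position 1 (positions 1st, 4th, 7th, ...).
For "uggbzdhutquki", step one produces "uggbzdhutq"; step two turns that into "ubhq".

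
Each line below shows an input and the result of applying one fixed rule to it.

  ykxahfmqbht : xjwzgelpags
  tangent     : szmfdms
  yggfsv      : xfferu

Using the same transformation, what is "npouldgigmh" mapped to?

montkcfhflg

The transformation: shift every letter 1 place backward in the alphabet (wrapping around).
"npouldgigmh" → "montkcfhflg".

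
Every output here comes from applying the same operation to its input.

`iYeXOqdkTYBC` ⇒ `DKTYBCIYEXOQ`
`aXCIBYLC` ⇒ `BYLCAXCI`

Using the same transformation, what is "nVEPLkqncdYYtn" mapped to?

In each case the input is transformed by: swap the front and back halves of the string, then convert every letter to uppercase.
Applying both steps to "nVEPLkqncdYYtn": "ncdYYtnnVEPLkq", then "NCDYYTNNVEPLKQ".

NCDYYTNNVEPLKQ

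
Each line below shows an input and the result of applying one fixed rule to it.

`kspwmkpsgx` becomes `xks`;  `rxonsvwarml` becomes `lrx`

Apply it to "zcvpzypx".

xzc

The rule is to move the first 2 characters to the end (rotate left by 2), then keep only the last 3 characters.
Working it through for "zcvpzypx": intermediate "vpzypxzc", final "xzc".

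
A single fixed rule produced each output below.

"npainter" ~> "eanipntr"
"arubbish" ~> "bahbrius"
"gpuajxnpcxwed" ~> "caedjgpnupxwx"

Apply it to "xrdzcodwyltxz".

Each output is the input with this applied: sort the characters into alphabetical order, then swap each adjacent pair of characters (1↔2, 3↔4, ...).
Working it through for "xrdzcodwyltxz": intermediate "cddlortwxxyzz", final "dcldrowtxxzyz".

dcldrowtxxzyz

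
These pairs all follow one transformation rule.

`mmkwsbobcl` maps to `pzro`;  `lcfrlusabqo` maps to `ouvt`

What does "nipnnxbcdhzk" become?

In each case the input is transformed by: keep one character in every 3, starting at position 1 (positions 1st, 4th, 7th, ...), then shift every letter 3 places forward in the alphabet (wrapping around).
"nipnnxbcdhzk" → "nnbh" → "qqek".

qqek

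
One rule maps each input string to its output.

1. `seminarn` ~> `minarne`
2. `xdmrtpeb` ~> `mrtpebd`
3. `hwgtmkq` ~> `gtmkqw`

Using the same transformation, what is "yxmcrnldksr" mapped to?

mcrnldksrx

In each case the input is transformed by: delete the first character, then move the first character to the end.
On "yxmcrnldksr": the first step gives "xmcrnldksr", and the second then gives "mcrnldksrx".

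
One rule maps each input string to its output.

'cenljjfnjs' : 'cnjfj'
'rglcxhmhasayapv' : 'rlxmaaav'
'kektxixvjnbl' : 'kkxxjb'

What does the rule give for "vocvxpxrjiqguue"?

vcxxjque

The pattern: keep every other character starting from the first (positions 1st, 3rd, 5th, ...).
Applying that to "vocvxpxrjiqguue" gives "vcxxjque".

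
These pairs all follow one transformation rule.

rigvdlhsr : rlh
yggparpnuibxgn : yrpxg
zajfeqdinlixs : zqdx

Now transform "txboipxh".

The pattern: swap each adjacent pair of characters (1↔2, 3↔4, ...), then keep one character in every 3, starting at position 2 (positions 2nd, 5th, 8th, ...).
Working it through for "txboipxh": intermediate "xtobpihx", final "tpx".

tpx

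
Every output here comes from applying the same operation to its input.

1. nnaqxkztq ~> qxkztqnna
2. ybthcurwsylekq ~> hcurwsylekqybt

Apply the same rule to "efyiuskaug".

iuskaugefy

In each case the input is transformed by: move the first 3 characters to the end (rotate left by 3).
Doing the same to "efyiuskaug": "iuskaugefy".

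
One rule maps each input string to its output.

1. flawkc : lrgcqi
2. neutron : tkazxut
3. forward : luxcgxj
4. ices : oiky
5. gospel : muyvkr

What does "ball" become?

The transformation: shift every letter 6 places forward in the alphabet (wrapping around).
So "ball" becomes "hgrr".

hgrr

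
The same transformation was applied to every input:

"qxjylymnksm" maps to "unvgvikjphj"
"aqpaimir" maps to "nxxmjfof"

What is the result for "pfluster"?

In each case the input is transformed by: shift every letter 3 places backward in the alphabet (wrapping around), then swap each adjacent pair of characters (1↔2, 3↔4, ...).
For "pfluster", step one produces "mcirpqbo"; step two turns that into "cmriqpob".

cmriqpob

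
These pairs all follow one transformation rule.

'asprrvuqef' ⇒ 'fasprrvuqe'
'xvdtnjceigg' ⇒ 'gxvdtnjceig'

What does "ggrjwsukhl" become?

The transformation: move the last character to the front.
So "ggrjwsukhl" becomes "lggrjwsukh".

lggrjwsukh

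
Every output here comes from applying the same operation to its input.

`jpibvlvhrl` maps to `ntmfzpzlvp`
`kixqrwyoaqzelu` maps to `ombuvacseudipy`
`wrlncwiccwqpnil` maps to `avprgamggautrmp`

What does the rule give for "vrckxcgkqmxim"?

What's happening: shift every letter 4 places forward in the alphabet (wrapping around).
On "vrckxcgkqmxim" that produces "zvgobgkouqbmq".

zvgobgkouqbmq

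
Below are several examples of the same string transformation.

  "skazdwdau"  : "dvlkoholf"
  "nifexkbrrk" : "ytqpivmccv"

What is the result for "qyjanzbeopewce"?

In each case the input is transformed by: shift every letter 11 places forward in the alphabet (wrapping around).
For "qyjanzbeopewce" the result is "bjulykmpzaphnp".

bjulykmpzaphnp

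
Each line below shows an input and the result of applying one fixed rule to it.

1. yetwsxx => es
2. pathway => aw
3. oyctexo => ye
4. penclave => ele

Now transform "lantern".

ae

Rule — keep one character in every 3, starting at position 2 (positions 2nd, 5th, 8th, ...).
For "lantern" the result is "ae".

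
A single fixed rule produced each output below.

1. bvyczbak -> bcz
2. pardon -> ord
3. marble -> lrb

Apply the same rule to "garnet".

The transformation: take characters alternately from the front and the back (1st, last, 2nd, 2nd-last, ...), then keep only the last 3 characters.
For "garnet", step one produces "gtaern"; step two turns that into "ern".

ern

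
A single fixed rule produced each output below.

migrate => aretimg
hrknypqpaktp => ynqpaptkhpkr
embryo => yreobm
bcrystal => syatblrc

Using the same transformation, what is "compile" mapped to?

ipelocm

Each output is the input with this applied: move the first 3 characters to the end (rotate left by 3), then swap each adjacent pair of characters (1↔2, 3↔4, ...).
Starting from "compile": after the first operation, "pilecom"; after the second, "ipelocm".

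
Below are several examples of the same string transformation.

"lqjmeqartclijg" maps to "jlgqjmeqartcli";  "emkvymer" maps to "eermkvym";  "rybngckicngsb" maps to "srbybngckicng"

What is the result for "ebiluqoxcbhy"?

heybiluqoxcb

The rule is to swap the first and last characters, then move the last 2 characters to the front (rotate right by 2).
On "ebiluqoxcbhy": the first step gives "ybiluqoxcbhe", and the second then gives "heybiluqoxcb".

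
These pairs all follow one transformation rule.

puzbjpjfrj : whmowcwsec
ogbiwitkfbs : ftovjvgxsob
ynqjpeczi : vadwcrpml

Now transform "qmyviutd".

qzlivhgd

Each output is the input with this applied: swap the first and last characters, then shift every letter 13 places forward in the alphabet (wrapping around) — i.e. ROT13.
Applying both steps to "qmyviutd": "dmyviutq", then "qzlivhgd".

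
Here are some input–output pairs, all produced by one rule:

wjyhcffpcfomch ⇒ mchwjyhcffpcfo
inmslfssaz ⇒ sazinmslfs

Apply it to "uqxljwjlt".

Each output is the input with this applied: move the last 3 characters to the front (rotate right by 3).
On "uqxljwjlt" that produces "jltuqxljw".

jltuqxljw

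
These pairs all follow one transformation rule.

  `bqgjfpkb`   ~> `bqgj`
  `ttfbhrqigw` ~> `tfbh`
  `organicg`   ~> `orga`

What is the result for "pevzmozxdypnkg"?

zmoz

Looking at the pairs, the operation is to swap the front and back halves of the string, then keep only the last 4 characters.
On "pevzmozxdypnkg": the first step gives "xdypnkgpevzmoz", and the second then gives "zmoz".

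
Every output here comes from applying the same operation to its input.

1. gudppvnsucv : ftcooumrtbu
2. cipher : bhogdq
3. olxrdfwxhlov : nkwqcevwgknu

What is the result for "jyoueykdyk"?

What's happening: shift every letter 1 place backward in the alphabet (wrapping around).
"jyoueykdyk" → "ixntdxjcxj".

ixntdxjcxj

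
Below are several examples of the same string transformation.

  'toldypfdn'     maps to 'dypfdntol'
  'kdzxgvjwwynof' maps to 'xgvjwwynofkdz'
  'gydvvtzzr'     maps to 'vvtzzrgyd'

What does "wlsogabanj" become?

In each case the input is transformed by: move the first 3 characters to the end (rotate left by 3).
"wlsogabanj" → "ogabanjwls".

ogabanjwls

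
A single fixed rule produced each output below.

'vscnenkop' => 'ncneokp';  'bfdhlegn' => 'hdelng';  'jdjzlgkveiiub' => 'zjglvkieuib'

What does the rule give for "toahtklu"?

haktul

What's happening: swap each adjacent pair of characters (1↔2, 3↔4, ...), then delete the first 2 characters.
"toahtklu" → "othaktul" → "haktul".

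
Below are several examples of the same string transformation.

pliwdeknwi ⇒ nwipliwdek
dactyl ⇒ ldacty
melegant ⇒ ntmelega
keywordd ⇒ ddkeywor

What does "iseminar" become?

In each case the input is transformed by: move the first 2 characters to the end (rotate left by 2), then swap the front and back halves of the string.
Applying both steps to "iseminar": "eminaris", then "arisemin".

arisemin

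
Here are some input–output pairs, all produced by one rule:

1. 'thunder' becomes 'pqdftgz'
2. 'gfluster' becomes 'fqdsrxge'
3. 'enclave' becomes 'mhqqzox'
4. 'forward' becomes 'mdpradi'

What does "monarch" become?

Rule — move the last 3 characters to the front (rotate right by 3), then shift every letter 12 places forward in the alphabet (wrapping around).
Working it through for "monarch": intermediate "rchmona", final "dotyazm".

dotyazm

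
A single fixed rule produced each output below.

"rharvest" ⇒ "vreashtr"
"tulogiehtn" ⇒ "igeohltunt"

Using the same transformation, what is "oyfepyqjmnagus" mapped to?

What's happening: swap the front and back halves of the string, then take characters alternately from the front and the back (1st, last, 2nd, 2nd-last, ...).
Starting from "oyfepyqjmnagus": after the first operation, "jmnagusoyfepyq"; after the second, "jqmynpaegfuyso".

jqmynpaegfuyso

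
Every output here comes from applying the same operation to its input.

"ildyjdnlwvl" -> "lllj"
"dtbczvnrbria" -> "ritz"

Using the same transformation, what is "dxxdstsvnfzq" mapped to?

In each case the input is transformed by: keep one character in every 3, starting at position 2 (positions 2nd, 5th, 8th, ...), then move the first 2 characters to the end (rotate left by 2).
Starting from "dxxdstsvnfzq": after the first operation, "xsvz"; after the second, "vzxs".
(Check on "ildyjdnlwvl": → "ljll" → "lllj" ✓)

vzxs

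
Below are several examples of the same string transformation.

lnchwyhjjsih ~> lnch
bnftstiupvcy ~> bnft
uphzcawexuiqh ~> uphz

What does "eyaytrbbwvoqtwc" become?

The rule is to keep only the first 4 characters.
For "eyaytrbbwvoqtwc" the result is "eyay".

eyay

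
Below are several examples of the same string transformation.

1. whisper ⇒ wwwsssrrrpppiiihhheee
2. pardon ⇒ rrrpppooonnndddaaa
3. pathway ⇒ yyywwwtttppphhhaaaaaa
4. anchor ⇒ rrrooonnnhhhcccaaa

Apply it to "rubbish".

uuusssrrriiihhhbbbbbb

Rule — repeat every character 3 times, then sort the characters into reverse alphabetical order.
Starting from "rubbish": after the first operation, "rrruuubbbbbbiiissshhh"; after the second, "uuusssrrriiihhhbbbbbb".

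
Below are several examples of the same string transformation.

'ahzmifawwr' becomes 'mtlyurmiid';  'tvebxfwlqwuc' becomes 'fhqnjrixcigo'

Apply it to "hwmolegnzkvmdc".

Each output is the input with this applied: shift every letter 12 places forward in the alphabet (wrapping around).
"hwmolegnzkvmdc" → "tiyaxqszlwhypo".

tiyaxqszlwhypo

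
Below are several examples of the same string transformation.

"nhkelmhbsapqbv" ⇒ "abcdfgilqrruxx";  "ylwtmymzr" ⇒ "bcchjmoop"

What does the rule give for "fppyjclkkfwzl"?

Each output is the input with this applied: shift every letter 10 places backward in the alphabet (wrapping around), then sort the characters into alphabetical order.
Starting from "fppyjclkkfwzl": after the first operation, "vffozsbaavmpb"; after the second, "aabbffmopsvvz".

aabbffmopsvvz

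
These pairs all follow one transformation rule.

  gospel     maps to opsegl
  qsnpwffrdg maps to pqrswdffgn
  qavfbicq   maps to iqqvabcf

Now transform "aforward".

What's happening: sort the characters into alphabetical order, then swap the front and back halves of the string.
Applying both steps to "aforward": "aadforrw", then "orrwaadf".

orrwaadf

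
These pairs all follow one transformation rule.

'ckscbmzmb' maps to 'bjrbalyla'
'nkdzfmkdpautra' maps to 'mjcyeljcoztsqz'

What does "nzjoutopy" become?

myintsnox

The rule is to shift every letter 1 place backward in the alphabet (wrapping around).
For "nzjoutopy" the result is "myintsnox".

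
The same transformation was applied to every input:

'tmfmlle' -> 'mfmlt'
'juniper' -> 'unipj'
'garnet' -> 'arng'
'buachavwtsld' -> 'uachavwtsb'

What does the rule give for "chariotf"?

harioc

The rule is to delete the last 2 characters, then move the first character to the end.
Working it through for "chariotf": intermediate "chario", final "harioc".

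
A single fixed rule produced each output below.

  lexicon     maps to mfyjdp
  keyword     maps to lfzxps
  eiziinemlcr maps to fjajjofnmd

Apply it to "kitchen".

ljudif

The transformation: delete the last character, then shift every letter 1 place forward in the alphabet (wrapping around).
Doing the same to "kitchen": "ljudif".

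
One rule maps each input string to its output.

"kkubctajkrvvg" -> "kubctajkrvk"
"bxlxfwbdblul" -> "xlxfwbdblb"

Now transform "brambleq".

The transformation: delete the last 2 characters, then move the first character to the end.
For "brambleq", step one produces "brambl"; step two turns that into "ramblb".

ramblb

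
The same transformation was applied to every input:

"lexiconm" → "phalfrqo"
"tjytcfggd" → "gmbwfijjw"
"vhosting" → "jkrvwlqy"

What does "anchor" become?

Looking at the pairs, the operation is to swap the first and last characters, then shift every letter 3 places forward in the alphabet (wrapping around).
"anchor" → "uqfkrd".
(Check on "vhosting": → "ghostinv" → "jkrvwlqy" ✓)

uqfkrd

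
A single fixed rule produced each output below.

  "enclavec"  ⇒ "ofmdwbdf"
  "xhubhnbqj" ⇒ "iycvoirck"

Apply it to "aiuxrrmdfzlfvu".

jbyvssenaggmvw

The rule is to shift every letter 1 place forward in the alphabet (wrapping around), then swap each adjacent pair of characters (1↔2, 3↔4, ...).
Working it through for "aiuxrrmdfzlfvu": intermediate "bjvyssnegamgwv", final "jbyvssenaggmvw".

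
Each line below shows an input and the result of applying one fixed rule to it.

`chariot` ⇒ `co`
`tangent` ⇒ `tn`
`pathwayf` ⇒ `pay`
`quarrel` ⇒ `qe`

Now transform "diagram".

In each case the input is transformed by: swap each adjacent pair of characters (1↔2, 3↔4, ...), then keep one character in every 3, starting at position 2 (positions 2nd, 5th, 8th, ...).
Applying that to "diagram" gives "da".

da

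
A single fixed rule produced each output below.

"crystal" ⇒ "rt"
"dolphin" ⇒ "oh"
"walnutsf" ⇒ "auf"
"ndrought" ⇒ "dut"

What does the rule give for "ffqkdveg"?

What's happening: keep one character in every 3, starting at position 2 (positions 2nd, 5th, 8th, ...).
On "ffqkdveg" that produces "fdg".

fdg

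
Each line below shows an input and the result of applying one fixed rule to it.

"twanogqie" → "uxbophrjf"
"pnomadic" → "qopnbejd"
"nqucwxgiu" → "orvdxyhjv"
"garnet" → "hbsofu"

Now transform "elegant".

fmfhbou

Each output is the input with this applied: shift every letter 1 place forward in the alphabet (wrapping around).
Applying that to "elegant" gives "fmfhbou".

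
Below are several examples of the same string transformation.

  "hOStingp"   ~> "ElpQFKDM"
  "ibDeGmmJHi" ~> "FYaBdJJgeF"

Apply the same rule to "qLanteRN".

What's happening: shift every letter 3 places backward in the alphabet (wrapping around), then flip the case of every letter.
For "qLanteRN", step one produces "nIxkqbOK"; step two turns that into "NiXKQBok".

NiXKQBok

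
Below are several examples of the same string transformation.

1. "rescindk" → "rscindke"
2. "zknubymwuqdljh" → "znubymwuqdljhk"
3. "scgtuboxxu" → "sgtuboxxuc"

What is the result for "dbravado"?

In each case the input is transformed by: move the first character to the end, then swap the first and last characters.
On "dbravado" that produces "dravadob".
(Check on "scgtuboxxu": → "cgtuboxxus" → "sgtuboxxuc" ✓)

dravadob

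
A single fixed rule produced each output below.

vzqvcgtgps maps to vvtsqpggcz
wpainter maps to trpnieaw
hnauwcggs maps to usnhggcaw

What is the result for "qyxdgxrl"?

xxrqlgdy

In each case the input is transformed by: sort the characters into reverse alphabetical order, then move the first character to the end.
On "qyxdgxrl": the first step gives "yxxrqlgd", and the second then gives "xxrqlgdy".
(Check on "wpainter": → "wtrpniea" → "trpnieaw" ✓)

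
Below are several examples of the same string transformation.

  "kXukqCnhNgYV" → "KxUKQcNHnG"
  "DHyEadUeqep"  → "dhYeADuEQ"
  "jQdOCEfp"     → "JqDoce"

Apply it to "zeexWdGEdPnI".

ZEEXwDgeDp

Each output is the input with this applied: flip the case of every letter, then delete the last 2 characters.
On "zeexWdGEdPnI": the first step gives "ZEEXwDgeDpNi", and the second then gives "ZEEXwDgeDp".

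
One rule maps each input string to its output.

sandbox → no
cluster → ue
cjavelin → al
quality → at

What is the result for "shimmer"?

ie

The rule is to keep one character in every 3, starting at position 3 (positions 3rd, 6th, 9th, ...).
Doing the same to "shimmer": "ie".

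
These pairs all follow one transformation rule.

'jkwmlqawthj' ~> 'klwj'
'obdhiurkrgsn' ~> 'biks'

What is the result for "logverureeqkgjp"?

oerqj

Each output is the input with this applied: keep one character in every 3, starting at position 2 (positions 2nd, 5th, 8th, ...).
On "logverureeqkgjp" that produces "oerqj".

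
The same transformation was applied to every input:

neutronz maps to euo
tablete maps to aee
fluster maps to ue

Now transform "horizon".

oio

Rule — keep only the vowels.
"horizon" → "oio".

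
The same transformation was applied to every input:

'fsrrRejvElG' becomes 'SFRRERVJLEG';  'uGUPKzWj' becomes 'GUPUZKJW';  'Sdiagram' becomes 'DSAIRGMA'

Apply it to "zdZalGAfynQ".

DZAZGLFANYQ

What's happening: swap each adjacent pair of characters (1↔2, 3↔4, ...), then convert every letter to uppercase.
"zdZalGAfynQ" → "dzaZGlfAnyQ" → "DZAZGLFANYQ".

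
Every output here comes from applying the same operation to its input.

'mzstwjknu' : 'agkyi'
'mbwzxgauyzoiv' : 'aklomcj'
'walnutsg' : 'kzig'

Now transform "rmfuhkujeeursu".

ftvisig

The pattern: keep every other character starting from the first (positions 1st, 3rd, 5th, ...), then shift every letter 12 places backward in the alphabet (wrapping around).
On "rmfuhkujeeursu" that produces "ftvisig".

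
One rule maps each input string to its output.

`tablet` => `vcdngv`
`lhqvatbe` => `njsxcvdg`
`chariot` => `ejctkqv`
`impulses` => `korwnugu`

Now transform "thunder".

The transformation: shift every letter 2 places forward in the alphabet (wrapping around).
On "thunder" that produces "vjwpfgt".

vjwpfgt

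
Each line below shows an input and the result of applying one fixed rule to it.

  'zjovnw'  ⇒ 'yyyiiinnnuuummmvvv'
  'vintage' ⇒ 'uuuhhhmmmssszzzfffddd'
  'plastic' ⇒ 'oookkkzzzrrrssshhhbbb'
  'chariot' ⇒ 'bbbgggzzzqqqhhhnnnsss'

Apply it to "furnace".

eeetttqqqmmmzzzbbbddd

The rule is to shift every letter 1 place backward in the alphabet (wrapping around), then repeat every character 3 times.
Starting from "furnace": after the first operation, "etqmzbd"; after the second, "eeetttqqqmmmzzzbbbddd".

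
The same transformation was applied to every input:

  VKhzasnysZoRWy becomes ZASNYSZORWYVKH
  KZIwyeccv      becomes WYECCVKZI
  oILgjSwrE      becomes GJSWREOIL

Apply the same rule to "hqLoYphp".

OYPHPHQL

The pattern: move the first 3 characters to the end (rotate left by 3), then convert every letter to uppercase.
Working it through for "hqLoYphp": intermediate "oYphphqL", final "OYPHPHQL".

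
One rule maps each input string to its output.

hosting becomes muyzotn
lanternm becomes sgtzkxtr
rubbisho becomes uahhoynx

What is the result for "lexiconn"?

What's happening: shift every letter 6 places forward in the alphabet (wrapping around), then swap the first and last characters.
Applying that to "lexiconn" gives "tkdoiutr".
(Check on "lanternm": → "rgtzkxts" → "sgtzkxtr" ✓)

tkdoiutr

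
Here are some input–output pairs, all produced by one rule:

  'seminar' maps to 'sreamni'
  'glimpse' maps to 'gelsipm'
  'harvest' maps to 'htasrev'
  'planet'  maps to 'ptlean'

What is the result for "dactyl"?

dlayct

The rule is to take characters alternately from the front and the back (1st, last, 2nd, 2nd-last, ...).
For "dactyl" the result is "dlayct".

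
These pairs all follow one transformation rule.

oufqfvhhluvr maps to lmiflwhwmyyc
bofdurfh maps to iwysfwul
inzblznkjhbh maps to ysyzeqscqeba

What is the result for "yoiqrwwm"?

What's happening: shift every letter 9 places backward in the alphabet (wrapping around), then move the last 3 characters to the front (rotate right by 3).
For "yoiqrwwm" the result is "nndpfzhi".
(Check on "bofdurfh": → "sfwuliwy" → "iwysfwul" ✓)

nndpfzhi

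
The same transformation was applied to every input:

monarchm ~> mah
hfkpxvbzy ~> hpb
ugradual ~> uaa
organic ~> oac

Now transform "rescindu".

rcd

In each case the input is transformed by: keep one character in every 3, starting at position 1 (positions 1st, 4th, 7th, ...).
"rescindu" → "rcd".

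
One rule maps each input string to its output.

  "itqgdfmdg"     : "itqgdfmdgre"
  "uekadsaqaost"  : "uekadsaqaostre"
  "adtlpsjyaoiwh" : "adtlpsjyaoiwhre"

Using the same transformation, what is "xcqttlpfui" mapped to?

The rule is to append "re".
For "xcqttlpfui" the result is "xcqttlpfuire".

xcqttlpfuire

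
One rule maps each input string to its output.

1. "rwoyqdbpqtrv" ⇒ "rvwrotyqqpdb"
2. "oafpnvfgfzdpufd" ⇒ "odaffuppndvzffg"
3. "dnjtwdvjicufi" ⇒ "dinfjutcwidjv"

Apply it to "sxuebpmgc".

Each output is the input with this applied: take characters alternately from the front and the back (1st, last, 2nd, 2nd-last, ...).
So "sxuebpmgc" becomes "scxgumepb".

scxgumepb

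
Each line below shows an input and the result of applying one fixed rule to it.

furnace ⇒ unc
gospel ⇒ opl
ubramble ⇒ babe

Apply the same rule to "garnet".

Each output is the input with this applied: keep every other character starting from the second (positions 2nd, 4th, 6th, ...).
Doing the same to "garnet": "ant".

ant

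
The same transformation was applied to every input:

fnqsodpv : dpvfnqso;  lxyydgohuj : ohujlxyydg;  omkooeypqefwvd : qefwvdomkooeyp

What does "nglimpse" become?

The pattern: move the first character to the end, then swap the front and back halves of the string.
"nglimpse" → "glimpsen" → "psenglim".

psenglim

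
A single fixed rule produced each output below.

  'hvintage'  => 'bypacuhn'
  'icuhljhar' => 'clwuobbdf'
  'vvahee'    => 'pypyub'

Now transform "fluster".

zlfyonm

Looking at the pairs, the operation is to take characters alternately from the front and the back (1st, last, 2nd, 2nd-last, ...), then shift every letter 6 places backward in the alphabet (wrapping around).
Working it through for "fluster": intermediate "frleuts", final "zlfyonm".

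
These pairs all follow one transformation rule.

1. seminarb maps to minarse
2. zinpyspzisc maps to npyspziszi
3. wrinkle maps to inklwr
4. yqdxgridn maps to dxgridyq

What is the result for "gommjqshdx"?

mmjqshdgo

In each case the input is transformed by: delete the last character, then move the first 2 characters to the end (rotate left by 2).
Doing the same to "gommjqshdx": "mmjqshdgo".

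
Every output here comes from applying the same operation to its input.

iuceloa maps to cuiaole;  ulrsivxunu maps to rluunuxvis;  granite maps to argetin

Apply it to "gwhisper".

hwgrepsi

In each case the input is transformed by: move the first 3 characters to the end (rotate left by 3), then reverse the string.
"gwhisper" → "ispergwh" → "hwgrepsi".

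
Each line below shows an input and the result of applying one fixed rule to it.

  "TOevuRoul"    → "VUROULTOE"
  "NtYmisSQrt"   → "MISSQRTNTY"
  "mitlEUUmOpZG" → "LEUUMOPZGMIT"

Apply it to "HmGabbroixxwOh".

The pattern: move the first 3 characters to the end (rotate left by 3), then convert every letter to uppercase.
For "HmGabbroixxwOh", step one produces "abbroixxwOhHmG"; step two turns that into "ABBROIXXWOHHMG".

ABBROIXXWOHHMG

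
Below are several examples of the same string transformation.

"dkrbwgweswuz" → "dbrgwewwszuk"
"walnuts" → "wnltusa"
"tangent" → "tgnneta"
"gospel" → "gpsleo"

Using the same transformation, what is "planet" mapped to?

pnatel

The pattern: swap each adjacent pair of characters (1↔2, 3↔4, ...), then move the first character to the end.
Working it through for "planet": intermediate "lpnate", final "pnatel".
(Check on "dkrbwgweswuz": → "kdbrgwewwszu" → "dbrgwewwszuk" ✓)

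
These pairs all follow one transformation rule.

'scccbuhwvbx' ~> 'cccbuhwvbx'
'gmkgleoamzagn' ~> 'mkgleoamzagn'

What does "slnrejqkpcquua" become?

lnrejqkpcquua

Rule — delete the first character.
Applying that to "slnrejqkpcquua" gives "lnrejqkpcquua".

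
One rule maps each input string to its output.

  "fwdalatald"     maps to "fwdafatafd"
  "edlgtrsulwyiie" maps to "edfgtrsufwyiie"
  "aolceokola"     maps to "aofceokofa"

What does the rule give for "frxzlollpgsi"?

frxzfoffpgsi

Each output is the input with this applied: replace every "l" with "f".
So "frxzlollpgsi" becomes "frxzfoffpgsi".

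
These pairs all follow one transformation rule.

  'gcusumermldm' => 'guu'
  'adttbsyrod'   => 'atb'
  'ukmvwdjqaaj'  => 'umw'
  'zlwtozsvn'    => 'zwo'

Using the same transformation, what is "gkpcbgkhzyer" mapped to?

What's happening: keep every other character starting from the first (positions 1st, 3rd, 5th, ...), then keep only the first 3 characters.
For "gkpcbgkhzyer", step one produces "gpbkze"; step two turns that into "gpb".

gpb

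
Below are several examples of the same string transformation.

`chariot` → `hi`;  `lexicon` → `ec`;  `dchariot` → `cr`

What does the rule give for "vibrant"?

Rule — move the last character to the front, then keep one character in every 3, starting at position 3 (positions 3rd, 6th, 9th, ...).
Starting from "vibrant": after the first operation, "tvibran"; after the second, "ia".

ia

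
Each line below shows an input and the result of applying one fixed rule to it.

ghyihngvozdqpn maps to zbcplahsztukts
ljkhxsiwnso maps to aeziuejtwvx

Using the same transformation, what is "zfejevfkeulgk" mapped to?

wsxgqwrhqvqrl

Each output is the input with this applied: shift every letter 12 places forward in the alphabet (wrapping around), then reverse the string.
Working it through for "zfejevfkeulgk": intermediate "lrqvqhrwqgxsw", final "wsxgqwrhqvqrl".
(Check on "ljkhxsiwnso": → "xvwtjeuizea" → "aeziuejtwvx" ✓)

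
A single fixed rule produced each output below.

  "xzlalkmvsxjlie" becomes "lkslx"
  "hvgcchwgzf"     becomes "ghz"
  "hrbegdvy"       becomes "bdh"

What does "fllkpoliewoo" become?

loeo

The pattern: move the first character to the end, then keep one character in every 3, starting at position 2 (positions 2nd, 5th, 8th, ...).
Starting from "fllkpoliewoo": after the first operation, "llkpoliewoof"; after the second, "loeo".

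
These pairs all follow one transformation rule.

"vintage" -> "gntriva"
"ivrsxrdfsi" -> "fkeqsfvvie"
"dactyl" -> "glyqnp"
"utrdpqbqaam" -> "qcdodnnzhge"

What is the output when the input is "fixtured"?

gherqsvk

In each case the input is transformed by: shift every letter 13 places forward in the alphabet (wrapping around) — i.e. ROT13, then move the first 3 characters to the end (rotate left by 3).
Starting from "fixtured": after the first operation, "svkgherq"; after the second, "gherqsvk".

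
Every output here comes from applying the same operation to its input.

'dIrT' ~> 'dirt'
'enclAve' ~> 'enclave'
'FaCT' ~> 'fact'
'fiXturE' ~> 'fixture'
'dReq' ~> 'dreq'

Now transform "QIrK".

The rule is to convert every letter to lowercase.
"QIrK" → "qirk".

qirk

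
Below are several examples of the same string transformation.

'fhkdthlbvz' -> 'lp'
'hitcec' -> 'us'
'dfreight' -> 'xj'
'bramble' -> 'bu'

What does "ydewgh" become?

The rule is to shift every letter 10 places backward in the alphabet (wrapping around), then keep only the last 2 characters.
For "ydewgh", step one produces "otumwx"; step two turns that into "wx".

wx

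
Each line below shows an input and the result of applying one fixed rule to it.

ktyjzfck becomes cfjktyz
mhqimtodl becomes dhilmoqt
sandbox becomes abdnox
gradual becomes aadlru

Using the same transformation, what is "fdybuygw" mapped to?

In each case the input is transformed by: delete the first character, then sort the characters into alphabetical order.
Working it through for "fdybuygw": intermediate "dybuygw", final "bdguwyy".

bdguwyy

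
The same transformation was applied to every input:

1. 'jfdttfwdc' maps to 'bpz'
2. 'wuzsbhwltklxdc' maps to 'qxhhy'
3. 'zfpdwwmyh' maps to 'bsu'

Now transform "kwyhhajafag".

sdwc

In each case the input is transformed by: shift every letter 4 places backward in the alphabet (wrapping around), then keep one character in every 3, starting at position 2 (positions 2nd, 5th, 8th, ...).
On "kwyhhajafag": the first step gives "gsuddwfwbwc", and the second then gives "sdwc".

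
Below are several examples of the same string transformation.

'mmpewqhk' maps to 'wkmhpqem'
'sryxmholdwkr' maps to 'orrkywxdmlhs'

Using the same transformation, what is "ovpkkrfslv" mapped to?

In each case the input is transformed by: take characters alternately from the front and the back (1st, last, 2nd, 2nd-last, ...), then swap the first and last characters.
Working it through for "ovpkkrfslv": intermediate "ovvlpskfkr", final "rvvlpskfko".

rvvlpskfko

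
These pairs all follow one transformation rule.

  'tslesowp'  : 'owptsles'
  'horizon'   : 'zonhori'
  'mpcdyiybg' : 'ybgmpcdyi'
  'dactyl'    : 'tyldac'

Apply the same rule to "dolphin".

The rule is to move the last 3 characters to the front (rotate right by 3).
On "dolphin" that produces "hindolp".

hindolp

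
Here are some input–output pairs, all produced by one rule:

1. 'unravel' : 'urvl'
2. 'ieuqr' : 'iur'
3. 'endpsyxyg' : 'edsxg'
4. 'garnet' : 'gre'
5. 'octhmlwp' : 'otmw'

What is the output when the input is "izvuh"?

What's happening: keep every other character starting from the first (positions 1st, 3rd, 5th, ...).
So "izvuh" becomes "ivh".

ivh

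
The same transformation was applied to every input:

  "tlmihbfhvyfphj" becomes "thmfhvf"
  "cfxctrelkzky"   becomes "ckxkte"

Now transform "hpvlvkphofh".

What's happening: keep every other character starting from the first (positions 1st, 3rd, 5th, ...), then take characters alternately from the front and the back (1st, last, 2nd, 2nd-last, ...).
For "hpvlvkphofh", step one produces "hvvpoh"; step two turns that into "hhvovp".

hhvovp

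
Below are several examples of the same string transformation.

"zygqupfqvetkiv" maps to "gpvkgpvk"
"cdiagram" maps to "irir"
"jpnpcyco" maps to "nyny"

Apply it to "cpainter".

atat

Each output is the input with this applied: keep one character in every 3, starting at position 3 (positions 3rd, 6th, 9th, ...), then write the whole string twice.
Starting from "cpainter": after the first operation, "at"; after the second, "atat".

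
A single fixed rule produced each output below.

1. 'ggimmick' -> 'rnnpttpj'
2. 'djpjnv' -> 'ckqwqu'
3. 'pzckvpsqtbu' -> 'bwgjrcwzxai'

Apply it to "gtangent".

anahunlu

The pattern: shift every letter 7 places forward in the alphabet (wrapping around), then move the last character to the front.
Starting from "gtangent": after the first operation, "nahunlua"; after the second, "anahunlu".
(Check on "djpjnv": → "kqwquc" → "ckqwqu" ✓)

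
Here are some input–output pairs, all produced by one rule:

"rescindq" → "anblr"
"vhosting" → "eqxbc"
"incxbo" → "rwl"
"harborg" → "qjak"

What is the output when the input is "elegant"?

nunp

The pattern: delete the last 3 characters, then shift every letter 9 places forward in the alphabet (wrapping around).
Applying both steps to "elegant": "eleg", then "nunp".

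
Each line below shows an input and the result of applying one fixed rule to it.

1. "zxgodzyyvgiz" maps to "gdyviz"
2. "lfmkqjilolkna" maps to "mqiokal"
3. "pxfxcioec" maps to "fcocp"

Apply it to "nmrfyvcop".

Looking at the pairs, the operation is to keep every other character starting from the first (positions 1st, 3rd, 5th, ...), then move the first character to the end.
Applying both steps to "nmrfyvcop": "nrycp", then "rycpn".
(Check on "zxgodzyyvgiz": → "zgdyvi" → "gdyviz" ✓)

rycpn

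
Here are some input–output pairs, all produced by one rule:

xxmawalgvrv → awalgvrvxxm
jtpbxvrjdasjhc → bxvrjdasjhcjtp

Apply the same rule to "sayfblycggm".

The pattern: move the first 3 characters to the end (rotate left by 3).
Doing the same to "sayfblycggm": "fblycggmsay".

fblycggmsay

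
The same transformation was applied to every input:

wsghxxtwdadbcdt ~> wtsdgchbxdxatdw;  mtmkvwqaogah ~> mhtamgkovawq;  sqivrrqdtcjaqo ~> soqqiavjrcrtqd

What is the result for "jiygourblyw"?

jwiyylgboru

Looking at the pairs, the operation is to take characters alternately from the front and the back (1st, last, 2nd, 2nd-last, ...).
Doing the same to "jiygourblyw": "jwiyylgboru".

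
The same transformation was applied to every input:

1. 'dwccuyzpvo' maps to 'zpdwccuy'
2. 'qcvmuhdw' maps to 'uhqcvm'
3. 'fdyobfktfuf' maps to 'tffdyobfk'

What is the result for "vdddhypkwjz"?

kwvdddhyp

The pattern: delete the last 2 characters, then move the last 2 characters to the front (rotate right by 2).
For "vdddhypkwjz", step one produces "vdddhypkw"; step two turns that into "kwvdddhyp".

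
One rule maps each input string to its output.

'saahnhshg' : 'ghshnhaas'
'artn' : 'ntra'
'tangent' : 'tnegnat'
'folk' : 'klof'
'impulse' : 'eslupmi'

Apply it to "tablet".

Looking at the pairs, the operation is to reverse the string.
"tablet" → "telbat".

telbat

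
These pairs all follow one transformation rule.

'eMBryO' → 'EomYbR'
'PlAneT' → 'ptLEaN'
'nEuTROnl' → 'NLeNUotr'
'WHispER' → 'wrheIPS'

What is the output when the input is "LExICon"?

lNeOXci

The pattern: take characters alternately from the front and the back (1st, last, 2nd, 2nd-last, ...), then flip the case of every letter.
"LExICon" → "LnEoxCI" → "lNeOXci".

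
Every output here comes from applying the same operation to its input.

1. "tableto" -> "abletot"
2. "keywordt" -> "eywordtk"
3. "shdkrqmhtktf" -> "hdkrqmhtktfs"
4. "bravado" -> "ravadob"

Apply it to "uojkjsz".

The transformation: move the first character to the end.
On "uojkjsz" that produces "ojkjszu".

ojkjszu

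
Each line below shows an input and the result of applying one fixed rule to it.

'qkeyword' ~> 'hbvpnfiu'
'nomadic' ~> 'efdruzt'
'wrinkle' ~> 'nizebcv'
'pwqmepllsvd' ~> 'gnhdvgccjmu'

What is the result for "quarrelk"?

hlriivcb

What's happening: shift every letter 9 places backward in the alphabet (wrapping around).
For "quarrelk" the result is "hlriivcb".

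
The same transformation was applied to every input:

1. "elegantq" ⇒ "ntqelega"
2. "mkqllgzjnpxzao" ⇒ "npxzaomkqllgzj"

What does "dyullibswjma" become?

swjmadyullib

The transformation: swap the front and back halves of the string, then move the first character to the end.
On "dyullibswjma": the first step gives "bswjmadyulli", and the second then gives "swjmadyullib".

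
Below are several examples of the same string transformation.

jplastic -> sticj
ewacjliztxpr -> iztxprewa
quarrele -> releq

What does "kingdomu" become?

domuk

Looking at the pairs, the operation is to swap the front and back halves of the string, then delete the last 3 characters.
Working it through for "kingdomu": intermediate "domuking", final "domuk".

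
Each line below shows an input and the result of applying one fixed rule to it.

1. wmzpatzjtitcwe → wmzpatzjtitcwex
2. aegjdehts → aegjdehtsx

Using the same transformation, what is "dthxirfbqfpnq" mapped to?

Rule — append "x".
"dthxirfbqfpnq" → "dthxirfbqfpnqx".

dthxirfbqfpnqx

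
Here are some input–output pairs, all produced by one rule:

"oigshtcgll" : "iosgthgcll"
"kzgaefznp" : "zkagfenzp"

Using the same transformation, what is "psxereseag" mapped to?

In each case the input is transformed by: swap each adjacent pair of characters (1↔2, 3↔4, ...).
Applying that to "psxereseag" gives "spexeresga".

spexeresga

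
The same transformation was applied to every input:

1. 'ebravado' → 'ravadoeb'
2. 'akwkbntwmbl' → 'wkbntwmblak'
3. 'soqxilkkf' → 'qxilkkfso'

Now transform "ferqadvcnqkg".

rqadvcnqkgfe

The rule is to move the first 2 characters to the end (rotate left by 2).
On "ferqadvcnqkg" that produces "rqadvcnqkgfe".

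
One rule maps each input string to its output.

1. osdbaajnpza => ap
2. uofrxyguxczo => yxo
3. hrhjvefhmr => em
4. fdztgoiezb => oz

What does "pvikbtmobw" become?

The transformation: keep one character in every 3, starting at position 3 (positions 3rd, 6th, 9th, ...), then delete the first character.
Applying that to "pvikbtmobw" gives "tb".
(Check on "hrhjvefhmr": → "hem" → "em" ✓)

tb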